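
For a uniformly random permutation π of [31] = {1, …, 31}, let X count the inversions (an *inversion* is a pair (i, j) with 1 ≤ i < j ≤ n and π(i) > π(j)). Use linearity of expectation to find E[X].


Write X = Σ X_I over the C(31, 2) = 465 pairs i < j, with X_I the indicator of one inversion.
There are 465 indicators.
For each fixed pair i < j, the values π(i) and π(j) are two distinct elements of {1, …, 31} in uniformly random order; by symmetry P[π(i) > π(j)] = 1/2.
By linearity: E[X] = 465 · (1/2) = C(31, 2) · (1/2) = 465/2 = 465/2 ≈ 232.50000.

E[X] = 465/2 = 232.50000.


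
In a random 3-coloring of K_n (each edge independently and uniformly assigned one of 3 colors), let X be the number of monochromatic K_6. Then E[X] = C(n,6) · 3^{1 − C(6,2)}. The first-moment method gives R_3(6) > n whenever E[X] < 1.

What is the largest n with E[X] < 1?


We need C(n, 6) · 3^{1 − 15} < 1, i.e. C(n, 6) < 3^{15 − 1} = 4782969.
Check values of n near the boundary:
  n = 35: C(35, 6) = 1623160; 1623160 < 4782969? YES
  n = 36: C(36, 6) = 1947792; 1947792 < 4782969? YES
  n = 37: C(37, 6) = 2324784; 2324784 < 4782969? YES
  n = 38: C(38, 6) = 2760681; 2760681 < 4782969? YES
  n = 39: C(39, 6) = 3262623; 3262623 < 4782969? YES
  n = 40: C(40, 6) = 3838380; 3838380 < 4782969? YES
  n = 41: C(41, 6) = 4496388; 4496388 < 4782969? YES
  n = 42: C(42, 6) = 5245786; 5245786 < 4782969? NO
The largest n with C(n, 6) < 4782969 is n = 41 (where E[X] = 1498796/1594323 ≈ 0.9401). Hence R_3(6) > 41, i.e. R_3(6) ≥ 42.

Largest n = 41; hence R_3(6) > 41.


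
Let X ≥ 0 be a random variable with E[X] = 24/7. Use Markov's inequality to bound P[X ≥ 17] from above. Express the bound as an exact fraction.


μ = E[X] = 24/7, a = 17.
Markov: P[X ≥ 17] ≤ μ/a = (24/7)/17 = 24/119.
Numerically: ≈ 0.20168.
(Since a = 17 > μ = 3.42857, the bound 24/119 is < 1 and informative.)

P[X ≥ 17] ≤ 24/119 ≈ 0.20168.


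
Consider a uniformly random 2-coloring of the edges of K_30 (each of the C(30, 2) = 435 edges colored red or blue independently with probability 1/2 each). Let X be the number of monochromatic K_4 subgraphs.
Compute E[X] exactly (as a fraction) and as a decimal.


Let X = Σ_S X_S over the C(30, 4) = 27405 subsets S of size 4, where X_S = 1 if the K_4 on S is monochromatic.
For a fixed S, the K_4 on S has C(4, 2) = 6 edges. P[all 6 edges red] = (1/2)^6, and likewise for blue, so P[monochromatic] = 2·(1/2)^6 = 2^{1 − 6} = 1/32.
Summing: E[X] = C(30, 4) · 2^{1 − 6} = 27405 · 1/32 = 27405/32.
Numerically: E[X] ≈ 856.40625.

E[X] = C(30,4)·2^(1−C(4,2)) = 27405/32 ≈ 856.40625.


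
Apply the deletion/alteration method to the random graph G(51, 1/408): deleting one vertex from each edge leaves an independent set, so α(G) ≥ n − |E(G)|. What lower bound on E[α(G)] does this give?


E[|E(G)|] = C(51, 2)·p = 1275 · (1/408) = 25/8.
E[α(G)] ≥ n − E[|E(G)|] = 51 − 25/8 = 383/8.
Numerically: ≈ 47.87500.
(This is only a lower bound; the true E[α(G)] may be larger.)

E[α(G)] ≥ 383/8 ≈ 47.87500.


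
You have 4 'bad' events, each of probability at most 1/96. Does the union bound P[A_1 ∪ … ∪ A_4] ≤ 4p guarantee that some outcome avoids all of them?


Union bound: P[∪_{i=1}^{4} A_i] ≤ Σ_i P[A_i] ≤ 4·p = 4·(1/96) = 1/24.
Numerically: 1/24 ≈ 0.042.
Is 1/24 < 1? YES.
Since P[∪ A_i] ≤ 1/24 < 1, the complement has P[∩ A_i^c] ≥ 1 − 1/24 = 23/24 > 0, so some outcome avoids every A_i.

4·p = 1/24 ≈ 0.042; existence CERTIFIED by the union bound.


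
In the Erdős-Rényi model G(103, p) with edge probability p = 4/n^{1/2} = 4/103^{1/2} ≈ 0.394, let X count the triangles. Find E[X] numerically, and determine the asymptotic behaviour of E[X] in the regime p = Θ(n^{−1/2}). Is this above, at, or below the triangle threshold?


Number of potential triangles: C(103, 3) = 176851.
Each occurs with probability p³ ≈ (0.394)³ ≈ 6.12243e-02.
By linearity: E[X] = C(103, 3)·p³ ≈ 176851 · 6.12243e-02 ≈ 10827.586.
Since α = 1/2 < 1, p = c/n^{1/2} ≫ 1/n is above the triangle threshold p ~ 1/n. Asymptotically E[X] ~ (c³/6)·n^{3(1−α)} = (4³/6)·n^{1.5} → ∞; triangles are abundant w.h.p.

E[X] ≈ 10827.586; in regime p = Θ(1/n^{1/2}) E[X] diverges (above the triangle threshold p ~ 1/n).


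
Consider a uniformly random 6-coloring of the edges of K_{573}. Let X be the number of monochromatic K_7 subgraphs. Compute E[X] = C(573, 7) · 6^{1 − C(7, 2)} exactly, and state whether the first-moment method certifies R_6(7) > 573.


E[X] = C(573, 7) · 6^{1 − 21} = 3878597732564412 · 6^{−20} = 3878597732564412/3656158440062976.
As a reduced fraction: E[X] = 11970980656063/11284439629824 ≈ 1.0608.
Is E[X] < 1? NO.
Since E[X] ≥ 1, the first-moment bound is inconclusive at n = 573; it does NOT by itself certify R_6(7) > 573.

E[X] = 11970980656063/11284439629824 ≈ 1.0608; E[X] ≥ 1; first-moment method inconclusive here.


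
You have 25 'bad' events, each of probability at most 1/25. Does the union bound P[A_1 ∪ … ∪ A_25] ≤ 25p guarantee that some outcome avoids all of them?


Union bound: P[∪_{i=1}^{25} A_i] ≤ Σ_i P[A_i] ≤ 25·p = 25·(1/25) = 1.
Numerically: 1 ≈ 1.000000.
Is 1 < 1? NO.
Since the bound 1 is ≥ 1, the union bound is uninformative here; it does NOT by itself certify existence.

25·p = 1 ≈ 1.000000; existence NOT certified by the union bound.


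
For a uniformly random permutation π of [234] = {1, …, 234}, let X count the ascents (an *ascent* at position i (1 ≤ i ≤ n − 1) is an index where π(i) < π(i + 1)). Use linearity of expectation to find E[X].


Write X = Σ X_I over i = 1, …, 233, with X_I the indicator of one ascent.
There are 233 indicators.
For each fixed i, the pair (π(i), π(i+1)) is a uniformly random ordered pair of distinct values from {1, …, 234}; by symmetry P[π(i) < π(i+1)] = 1/2.
By linearity: E[X] = 233 · (1/2) = (234 − 1) · (1/2) = 233/2 ≈ 116.5000.

E[X] = 233/2 = 116.5000.


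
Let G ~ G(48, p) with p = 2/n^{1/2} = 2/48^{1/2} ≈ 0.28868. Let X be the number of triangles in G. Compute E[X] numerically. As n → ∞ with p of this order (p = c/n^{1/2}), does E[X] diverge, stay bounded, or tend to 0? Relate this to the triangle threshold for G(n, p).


Number of potential triangles: C(48, 3) = 17296.
Each occurs with probability p³ ≈ (0.28868)³ ≈ 2.4056261e-02.
By linearity: E[X] = C(48, 3)·p³ ≈ 17296 · 2.4056261e-02 ≈ 416.07709.
Since α = 1/2 < 1, p = c/n^{1/2} ≫ 1/n is above the triangle threshold p ~ 1/n. Asymptotically E[X] ~ (c³/6)·n^{3(1−α)} = (2³/6)·n^{1.5} → ∞; triangles are abundant w.h.p.

E[X] ≈ 416.07709; in regime p = Θ(1/n^{1/2}) E[X] diverges (above the triangle threshold p ~ 1/n).


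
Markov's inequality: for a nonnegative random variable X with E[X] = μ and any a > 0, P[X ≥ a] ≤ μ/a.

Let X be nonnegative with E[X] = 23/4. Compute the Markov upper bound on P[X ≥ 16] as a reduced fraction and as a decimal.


μ = E[X] = 23/4, a = 16.
Markov: P[X ≥ 16] ≤ μ/a = (23/4)/16 = 23/64.
Numerically: ≈ 0.359375.
(Since a = 16 > μ = 5.750000, the bound 23/64 is < 1 and informative.)

P[X ≥ 16] ≤ 23/64 ≈ 0.359375.


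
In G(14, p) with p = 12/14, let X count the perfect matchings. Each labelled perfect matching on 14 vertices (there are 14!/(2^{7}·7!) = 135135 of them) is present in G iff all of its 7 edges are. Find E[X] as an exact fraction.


K_14 has 14!/(2^{7}·7!) = 135135 labelled perfect matchings.
For each such perfect matching H, let X_H = 1 if all 7 edges of H are present in G. Then P[X_H = 1] = p^{7} = (6/7)^{7} = 279936/823543.
By linearity of expectation: E[X] = Σ_H E[X_H] = 135135 · p^{7} = 135135 · 279936/823543 = 5404164480/117649.
Numerically: E[X] ≈ 45934.6.

E[X] = 135135 · (6/7)^{7} = 5404164480/117649 ≈ 45934.6.


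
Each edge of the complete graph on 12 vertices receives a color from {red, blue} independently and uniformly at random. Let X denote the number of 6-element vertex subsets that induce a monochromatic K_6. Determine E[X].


Let X = Σ_S X_S over the C(12, 6) = 924 subsets S of size 6, where X_S = 1 if the K_6 on S is monochromatic.
For a fixed S, the K_6 on S has C(6, 2) = 15 edges. P[all 15 edges red] = (1/2)^15, and likewise for blue, so P[monochromatic] = 2·(1/2)^15 = 2^{1 − 15} = 1/16384.
By linearity: E[X] = C(12, 6) · 2^{1 − 15} = 924 · 1/16384 = 231/4096.
Numerically: E[X] ≈ 0.0564.

E[X] = C(12,6)·2^(1−C(6,2)) = 231/4096 ≈ 0.0564.


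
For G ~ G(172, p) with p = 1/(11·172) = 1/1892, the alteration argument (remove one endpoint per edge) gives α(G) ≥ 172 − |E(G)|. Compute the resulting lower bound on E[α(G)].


E[|E(G)|] = C(172, 2)·p = 14706 · (1/1892) = 171/22.
E[α(G)] ≥ n − E[|E(G)|] = 172 − 171/22 = 3613/22.
Numerically: ≈ 164.2273.
(This is only a lower bound; the true E[α(G)] may be larger.)

E[α(G)] ≥ 3613/22 ≈ 164.2273.


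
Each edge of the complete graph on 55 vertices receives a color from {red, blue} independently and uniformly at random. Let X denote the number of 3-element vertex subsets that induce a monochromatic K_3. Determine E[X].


Let X = Σ_S X_S over the C(55, 3) = 26235 subsets S of size 3, where X_S = 1 if the K_3 on S is monochromatic.
For a fixed S, the K_3 on S has C(3, 2) = 3 edges. P[all 3 edges red] = (1/2)^3, and likewise for blue, so P[monochromatic] = 2·(1/2)^3 = 2^{1 − 3} = 1/4.
By linearity of expectation: E[X] = C(55, 3) · 2^{1 − 3} = 26235 · 1/4 = 26235/4.
Numerically: E[X] ≈ 6558.75000.

E[X] = C(55,3)·2^(1−C(3,2)) = 26235/4 ≈ 6558.75000.


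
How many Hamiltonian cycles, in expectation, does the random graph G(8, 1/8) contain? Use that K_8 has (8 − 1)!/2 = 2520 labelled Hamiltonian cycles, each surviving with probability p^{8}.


K_8 has (8 − 1)!/2 = 2520 labelled Hamiltonian cycles.
For each such Hamiltonian cycle H, let X_H = 1 if all 8 edges of H are present in G. Then P[X_H = 1] = p^{8} = (1/8)^{8} = 1/16777216.
By linearity of expectation: E[X] = Σ_H E[X_H] = 2520 · p^{8} = 2520 · 1/16777216 = 315/2097152.
Numerically: E[X] ≈ 0.00015.

E[X] = 2520 · (1/8)^{8} = 315/2097152 ≈ 0.00015.


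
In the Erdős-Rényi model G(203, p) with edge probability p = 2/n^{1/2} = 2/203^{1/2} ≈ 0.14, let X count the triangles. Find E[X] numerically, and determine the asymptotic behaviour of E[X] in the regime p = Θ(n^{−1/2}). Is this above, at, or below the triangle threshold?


Number of potential triangles: C(203, 3) = 1373701.
Each occurs with probability p³ ≈ (0.14)³ ≈ 2.76596e-03.
By linearity: E[X] = C(203, 3)·p³ ≈ 1373701 · 2.76596e-03 ≈ 3799.602.
Since α = 1/2 < 1, p = c/n^{1/2} ≫ 1/n is above the triangle threshold p ~ 1/n. Asymptotically E[X] ~ (c³/6)·n^{3(1−α)} = (2³/6)·n^{1.5} → ∞; triangles are abundant w.h.p.

E[X] ≈ 3799.602; in regime p = Θ(1/n^{1/2}) E[X] diverges (above the triangle threshold p ~ 1/n).


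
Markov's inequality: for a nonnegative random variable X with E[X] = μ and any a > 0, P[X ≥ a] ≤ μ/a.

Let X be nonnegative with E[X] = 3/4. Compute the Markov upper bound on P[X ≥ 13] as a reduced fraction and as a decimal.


μ = E[X] = 3/4, a = 13.
Markov: P[X ≥ 13] ≤ μ/a = (3/4)/13 = 3/52.
Numerically: ≈ 0.058.
(Since a = 13 > μ = 0.750, the bound 3/52 is < 1 and informative.)

P[X ≥ 13] ≤ 3/52 ≈ 0.058.


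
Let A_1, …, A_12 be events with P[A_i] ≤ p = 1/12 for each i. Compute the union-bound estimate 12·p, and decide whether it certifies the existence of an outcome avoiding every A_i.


Union bound: P[∪_{i=1}^{12} A_i] ≤ Σ_i P[A_i] ≤ 12·p = 12·(1/12) = 1.
Numerically: 1 ≈ 1.0000000.
Is 1 < 1? NO.
Since the bound 1 is ≥ 1, the union bound is uninformative here; it does NOT by itself certify existence.

12·p = 1 ≈ 1.0000000; existence NOT certified by the union bound.


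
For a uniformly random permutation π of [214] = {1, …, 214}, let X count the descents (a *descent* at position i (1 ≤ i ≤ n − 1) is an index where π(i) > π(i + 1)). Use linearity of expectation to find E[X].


Write X = Σ X_I over i = 1, …, 213, with X_I the indicator of one descent.
There are 213 indicators.
For each fixed i, the pair (π(i), π(i+1)) is a uniformly random ordered pair of distinct values from {1, …, 214}; by symmetry P[π(i) > π(i+1)] = 1/2.
By linearity: E[X] = 213 · (1/2) = (214 − 1) · (1/2) = 213/2 ≈ 106.500000.

E[X] = 213/2 = 106.500000.


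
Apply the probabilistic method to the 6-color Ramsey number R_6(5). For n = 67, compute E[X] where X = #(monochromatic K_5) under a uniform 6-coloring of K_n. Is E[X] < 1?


E[X] = C(67, 5) · 6^{1 − 10} = 9657648 · 6^{−9} = 9657648/10077696.
As a reduced fraction: E[X] = 67067/69984 ≈ 0.9583190.
Is E[X] < 1? YES.
Since E[X] < 1, there exists a 6-coloring of K_{67} with no monochromatic K_5; hence R_6(5) > 67.

E[X] = 67067/69984 ≈ 0.9583190; E[X] < 1, so R_6(5) > 67.


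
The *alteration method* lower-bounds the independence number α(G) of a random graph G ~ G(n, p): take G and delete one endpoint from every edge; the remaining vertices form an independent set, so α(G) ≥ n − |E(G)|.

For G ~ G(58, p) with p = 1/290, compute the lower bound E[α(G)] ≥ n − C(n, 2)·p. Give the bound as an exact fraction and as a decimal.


E[|E(G)|] = C(58, 2)·p = 1653 · (1/290) = 57/10.
E[α(G)] ≥ n − E[|E(G)|] = 58 − 57/10 = 523/10.
Numerically: ≈ 52.300.
(This is only a lower bound; the true E[α(G)] may be larger.)

E[α(G)] ≥ 523/10 ≈ 52.300.


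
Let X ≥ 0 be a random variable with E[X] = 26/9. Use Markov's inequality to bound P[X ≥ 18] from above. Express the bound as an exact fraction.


μ = E[X] = 26/9, a = 18.
Markov: P[X ≥ 18] ≤ μ/a = (26/9)/18 = 13/81.
Numerically: ≈ 0.160494.
(Since a = 18 > μ = 2.888889, the bound 13/81 is < 1 and informative.)

P[X ≥ 18] ≤ 13/81 ≈ 0.160494.


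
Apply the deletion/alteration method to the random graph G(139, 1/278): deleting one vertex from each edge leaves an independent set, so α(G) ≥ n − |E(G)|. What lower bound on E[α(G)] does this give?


E[|E(G)|] = C(139, 2)·p = 9591 · (1/278) = 69/2.
E[α(G)] ≥ n − E[|E(G)|] = 139 − 69/2 = 209/2.
Numerically: ≈ 104.500000.
(This is only a lower bound; the true E[α(G)] may be larger.)

E[α(G)] ≥ 209/2 ≈ 104.500000.


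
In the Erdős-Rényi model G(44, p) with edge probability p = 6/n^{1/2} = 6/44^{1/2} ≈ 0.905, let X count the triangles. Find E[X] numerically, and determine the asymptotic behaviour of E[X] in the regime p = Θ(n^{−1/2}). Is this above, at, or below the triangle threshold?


Number of potential triangles: C(44, 3) = 13244.
Each occurs with probability p³ ≈ (0.905)³ ≈ 7.40073e-01.
By linearity: E[X] = C(44, 3)·p³ ≈ 13244 · 7.40073e-01 ≈ 9801.531.
Since α = 1/2 < 1, p = c/n^{1/2} ≫ 1/n is above the triangle threshold p ~ 1/n. Asymptotically E[X] ~ (c³/6)·n^{3(1−α)} = (6³/6)·n^{1.5} → ∞; triangles are abundant w.h.p.

E[X] ≈ 9801.531; in regime p = Θ(1/n^{1/2}) E[X] diverges (above the triangle threshold p ~ 1/n).


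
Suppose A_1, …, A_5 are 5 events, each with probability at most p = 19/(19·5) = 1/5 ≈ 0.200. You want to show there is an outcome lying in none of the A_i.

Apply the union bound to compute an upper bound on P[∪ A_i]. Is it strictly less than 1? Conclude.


Union bound: P[∪_{i=1}^{5} A_i] ≤ Σ_i P[A_i] ≤ 5·p = 5·(1/5) = 1.
Numerically: 1 ≈ 1.000.
Is 1 < 1? NO.
Since the bound 1 is ≥ 1, the union bound is uninformative here; it does NOT by itself certify existence.

5·p = 1 ≈ 1.000; existence NOT certified by the union bound.


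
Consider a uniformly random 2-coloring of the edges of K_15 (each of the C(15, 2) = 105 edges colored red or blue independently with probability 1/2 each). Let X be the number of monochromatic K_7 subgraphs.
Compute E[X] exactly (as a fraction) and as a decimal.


Let X = Σ_S X_S over the C(15, 7) = 6435 subsets S of size 7, where X_S = 1 if the K_7 on S is monochromatic.
For a fixed S, the K_7 on S has C(7, 2) = 21 edges. P[all 21 edges red] = (1/2)^21, and likewise for blue, so P[monochromatic] = 2·(1/2)^21 = 2^{1 − 21} = 1/1048576.
By linearity: E[X] = C(15, 7) · 2^{1 − 21} = 6435 · 1/1048576 = 6435/1048576.
Numerically: E[X] ≈ 0.00614.

E[X] = C(15,7)·2^(1−C(7,2)) = 6435/1048576 ≈ 0.00614.


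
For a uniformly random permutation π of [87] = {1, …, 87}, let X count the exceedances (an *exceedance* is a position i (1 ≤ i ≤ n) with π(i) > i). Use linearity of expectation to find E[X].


Write X = Σ_{i=1}^{87} X_i, where X_i = 1_{π(i) > i}.
For each fixed i, π(i) is uniform over {1, …, 87} (marginal of a uniform permutation), so P[π(i) > i] = (n − i)/n. Summing: Σ_{i=1}^{87} (n − i)/n = (0 + 1 + … + 86)/87 = 87(87 − 1)/(2·87) = (87 − 1)/2.
Hence E[X] = Σ_{i=1}^{87} (87 − i)/87 = 43 ≈ 43.0000.

E[X] = 43 = 43.0000.


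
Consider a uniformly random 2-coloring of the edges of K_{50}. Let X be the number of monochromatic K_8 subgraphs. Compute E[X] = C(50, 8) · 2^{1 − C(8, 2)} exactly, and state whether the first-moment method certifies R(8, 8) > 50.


E[X] = C(50, 8) · 2^{1 − 28} = 536878650 · 2^{−27} = 536878650/134217728.
As a reduced fraction: E[X] = 268439325/67108864 ≈ 4.000.
Is E[X] < 1? NO.
Since E[X] ≥ 1, the first-moment bound is inconclusive at n = 50; it does NOT by itself certify R(8, 8) > 50.

E[X] = 268439325/67108864 ≈ 4.000; E[X] ≥ 1; first-moment method inconclusive here.


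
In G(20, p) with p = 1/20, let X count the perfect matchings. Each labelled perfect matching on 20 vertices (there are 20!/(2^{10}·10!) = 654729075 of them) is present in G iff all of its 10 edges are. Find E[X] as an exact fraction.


K_20 has 20!/(2^{10}·10!) = 654729075 labelled perfect matchings.
For each such perfect matching H, let X_H = 1 if all 10 edges of H are present in G. Then P[X_H = 1] = p^{10} = (1/20)^{10} = 1/10240000000000.
By linearity: E[X] = Σ_H E[X_H] = 654729075 · p^{10} = 654729075 · 1/10240000000000 = 26189163/409600000000.
Numerically: E[X] ≈ 6.39e-05.

E[X] = 654729075 · (1/20)^{10} = 26189163/409600000000 ≈ 6.39e-05.


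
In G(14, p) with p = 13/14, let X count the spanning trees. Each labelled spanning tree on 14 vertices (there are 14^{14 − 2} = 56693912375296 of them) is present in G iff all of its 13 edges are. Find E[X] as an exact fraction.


K_14 has 14^{14 − 2} = 56693912375296 labelled spanning trees.
For each such spanning tree H, let X_H = 1 if all 13 edges of H are present in G. Then P[X_H = 1] = p^{13} = (13/14)^{13} = 302875106592253/793714773254144.
Summing the indicators: E[X] = Σ_H E[X_H] = 56693912375296 · p^{13} = 56693912375296 · 302875106592253/793714773254144 = 302875106592253/14.
Numerically: E[X] ≈ 2.16e+13.

E[X] = 56693912375296 · (13/14)^{13} = 302875106592253/14 ≈ 2.16e+13.


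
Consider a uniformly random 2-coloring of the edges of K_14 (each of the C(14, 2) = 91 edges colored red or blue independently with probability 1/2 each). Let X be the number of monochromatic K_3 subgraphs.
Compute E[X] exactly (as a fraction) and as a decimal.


Let X = Σ_S X_S over the C(14, 3) = 364 subsets S of size 3, where X_S = 1 if the K_3 on S is monochromatic.
For a fixed S, the K_3 on S has C(3, 2) = 3 edges. P[all 3 edges red] = (1/2)^3, and likewise for blue, so P[monochromatic] = 2·(1/2)^3 = 2^{1 − 3} = 1/4.
Summing: E[X] = C(14, 3) · 2^{1 − 3} = 364 · 1/4 = 91.
Numerically: E[X] ≈ 91.000000.

E[X] = C(14,3)·2^(1−C(3,2)) = 91 ≈ 91.000000.


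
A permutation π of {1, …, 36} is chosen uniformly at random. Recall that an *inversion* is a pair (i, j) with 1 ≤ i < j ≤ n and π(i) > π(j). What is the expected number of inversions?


Write X = Σ X_I over the C(36, 2) = 630 pairs i < j, with X_I the indicator of one inversion.
There are 630 indicators.
For each fixed pair i < j, the values π(i) and π(j) are two distinct elements of {1, …, 36} in uniformly random order; by symmetry P[π(i) > π(j)] = 1/2.
By linearity: E[X] = 630 · (1/2) = C(36, 2) · (1/2) = 630/2 = 315 ≈ 315.000.

E[X] = 315 = 315.000.


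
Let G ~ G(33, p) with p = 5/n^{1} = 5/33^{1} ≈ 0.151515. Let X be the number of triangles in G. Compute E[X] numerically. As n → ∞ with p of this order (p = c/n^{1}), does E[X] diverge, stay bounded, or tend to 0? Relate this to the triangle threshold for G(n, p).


Number of potential triangles: C(33, 3) = 5456.
Each occurs with probability p³ ≈ (0.151515)³ ≈ 3.47830926e-03.
By linearity: E[X] = C(33, 3)·p³ ≈ 5456 · 3.47830926e-03 ≈ 18.977655.
Here α = 1, so p = 5/n is exactly at the triangle threshold p ~ 1/n. Asymptotically E[X] → c³/6 = 5³/6 = 125/6 ≈ 20.833333, a bounded constant. In this regime the triangle count is asymptotically Poisson(c³/6).

E[X] ≈ 18.977655; in regime p = Θ(1/n^{1}) E[X] stays bounded (at the triangle threshold p ~ 1/n).


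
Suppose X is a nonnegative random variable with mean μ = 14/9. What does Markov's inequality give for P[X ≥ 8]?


μ = E[X] = 14/9, a = 8.
Markov: P[X ≥ 8] ≤ μ/a = (14/9)/8 = 7/36.
Numerically: ≈ 0.1944.
(Since a = 8 > μ = 1.5556, the bound 7/36 is < 1 and informative.)

P[X ≥ 8] ≤ 7/36 ≈ 0.1944.


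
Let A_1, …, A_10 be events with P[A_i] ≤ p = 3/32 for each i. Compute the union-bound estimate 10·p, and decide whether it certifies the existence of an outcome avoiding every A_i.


Union bound: P[∪_{i=1}^{10} A_i] ≤ Σ_i P[A_i] ≤ 10·p = 10·(3/32) = 15/16.
Numerically: 15/16 ≈ 0.938.
Is 15/16 < 1? YES.
Since P[∪ A_i] ≤ 15/16 < 1, the complement has P[∩ A_i^c] ≥ 1 − 15/16 = 1/16 > 0, so some outcome avoids every A_i.

10·p = 15/16 ≈ 0.938; existence CERTIFIED by the union bound.


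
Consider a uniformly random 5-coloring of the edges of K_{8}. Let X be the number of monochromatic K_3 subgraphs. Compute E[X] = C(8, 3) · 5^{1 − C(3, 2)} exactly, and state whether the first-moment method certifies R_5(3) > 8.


E[X] = C(8, 3) · 5^{1 − 3} = 56 · 5^{−2} = 56/25.
As a reduced fraction: E[X] = 56/25 ≈ 2.240000.
Is E[X] < 1? NO.
Since E[X] ≥ 1, the first-moment bound is inconclusive at n = 8; it does NOT by itself certify R_5(3) > 8.

E[X] = 56/25 ≈ 2.240000; E[X] ≥ 1; first-moment method inconclusive here.


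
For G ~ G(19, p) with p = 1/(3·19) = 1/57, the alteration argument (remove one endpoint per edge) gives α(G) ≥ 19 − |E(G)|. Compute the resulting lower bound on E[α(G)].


E[|E(G)|] = C(19, 2)·p = 171 · (1/57) = 3.
E[α(G)] ≥ n − E[|E(G)|] = 19 − 3 = 16.
Numerically: ≈ 16.0000.
(This is only a lower bound; the true E[α(G)] may be larger.)

E[α(G)] ≥ 16 ≈ 16.0000.


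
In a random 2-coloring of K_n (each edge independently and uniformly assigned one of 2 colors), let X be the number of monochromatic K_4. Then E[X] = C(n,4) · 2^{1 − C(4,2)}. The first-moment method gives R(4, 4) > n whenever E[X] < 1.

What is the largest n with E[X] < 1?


We need C(n, 4) · 2^{1 − 6} < 1, i.e. C(n, 4) < 2^{6 − 1} = 32.
Check values of n near the boundary:
  n = 4: C(4, 4) = 1; 1 < 32? YES
  n = 5: C(5, 4) = 5; 5 < 32? YES
  n = 6: C(6, 4) = 15; 15 < 32? YES
  n = 7: C(7, 4) = 35; 35 < 32? NO
The largest n with C(n, 4) < 32 is n = 6 (where E[X] = 15/32 ≈ 0.469). Hence R(4, 4) > 6, i.e. R(4, 4) ≥ 7.

Largest n = 6; hence R(4, 4) > 6.


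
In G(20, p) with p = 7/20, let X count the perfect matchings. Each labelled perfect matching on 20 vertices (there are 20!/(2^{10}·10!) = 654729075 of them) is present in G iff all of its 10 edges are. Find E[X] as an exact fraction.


K_20 has 20!/(2^{10}·10!) = 654729075 labelled perfect matchings.
For each such perfect matching H, let X_H = 1 if all 10 edges of H are present in G. Then P[X_H = 1] = p^{10} = (7/20)^{10} = 282475249/10240000000000.
By linearity of expectation: E[X] = Σ_H E[X_H] = 654729075 · p^{10} = 654729075 · 282475249/10240000000000 = 7397790339526587/409600000000.
Numerically: E[X] ≈ 18061.

E[X] = 654729075 · (7/20)^{10} = 7397790339526587/409600000000 ≈ 18061.


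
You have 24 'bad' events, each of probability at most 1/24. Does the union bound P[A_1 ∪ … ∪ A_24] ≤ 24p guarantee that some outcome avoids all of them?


Union bound: P[∪_{i=1}^{24} A_i] ≤ Σ_i P[A_i] ≤ 24·p = 24·(1/24) = 1.
Numerically: 1 ≈ 1.00000.
Is 1 < 1? NO.
Since the bound 1 is ≥ 1, the union bound is uninformative here; it does NOT by itself certify existence.

24·p = 1 ≈ 1.00000; existence NOT certified by the union bound.


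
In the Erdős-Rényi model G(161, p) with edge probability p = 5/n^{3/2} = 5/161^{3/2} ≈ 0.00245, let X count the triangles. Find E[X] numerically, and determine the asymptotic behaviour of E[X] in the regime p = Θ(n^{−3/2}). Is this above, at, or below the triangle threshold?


Number of potential triangles: C(161, 3) = 682640.
Each occurs with probability p³ ≈ (0.00245)³ ≈ 1.46620e-08.
By linearity: E[X] = C(161, 3)·p³ ≈ 682640 · 1.46620e-08 ≈ 0.010.
Since α = 3/2 > 1, p = c/n^{3/2} = o(1/n) is below the triangle threshold p ~ 1/n. Asymptotically E[X] ~ (c³/6)·n^{3(1−α)} = (5³/6)·n^{-1.5} → 0, so by Markov's inequality G has no triangles w.h.p.

E[X] ≈ 0.010; in regime p = Θ(1/n^{3/2}) E[X] tends to 0 (below the triangle threshold p ~ 1/n).


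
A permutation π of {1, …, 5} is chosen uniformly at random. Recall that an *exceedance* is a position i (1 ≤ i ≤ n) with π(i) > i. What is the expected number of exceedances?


Write X = Σ_{i=1}^{5} X_i, where X_i = 1_{π(i) > i}.
For each fixed i, π(i) is uniform over {1, …, 5} (marginal of a uniform permutation), so P[π(i) > i] = (n − i)/n. Summing: Σ_{i=1}^{5} (n − i)/n = (0 + 1 + … + 4)/5 = 5(5 − 1)/(2·5) = (5 − 1)/2.
Hence E[X] = Σ_{i=1}^{5} (5 − i)/5 = 2 ≈ 2.000.

E[X] = 2 = 2.000.


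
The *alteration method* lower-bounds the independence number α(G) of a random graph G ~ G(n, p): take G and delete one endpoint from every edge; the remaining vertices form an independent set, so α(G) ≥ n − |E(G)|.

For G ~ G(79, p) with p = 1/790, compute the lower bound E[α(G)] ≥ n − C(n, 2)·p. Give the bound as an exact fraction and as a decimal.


E[|E(G)|] = C(79, 2)·p = 3081 · (1/790) = 39/10.
E[α(G)] ≥ n − E[|E(G)|] = 79 − 39/10 = 751/10.
Numerically: ≈ 75.10000.
(This is only a lower bound; the true E[α(G)] may be larger.)

E[α(G)] ≥ 751/10 ≈ 75.10000.


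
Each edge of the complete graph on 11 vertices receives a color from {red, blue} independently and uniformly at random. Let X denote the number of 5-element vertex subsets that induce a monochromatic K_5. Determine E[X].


Let X = Σ_S X_S over the C(11, 5) = 462 subsets S of size 5, where X_S = 1 if the K_5 on S is monochromatic.
For a fixed S, the K_5 on S has C(5, 2) = 10 edges. P[all 10 edges red] = (1/2)^10, and likewise for blue, so P[monochromatic] = 2·(1/2)^10 = 2^{1 − 10} = 1/512.
Summing: E[X] = C(11, 5) · 2^{1 − 10} = 462 · 1/512 = 231/256.
Numerically: E[X] ≈ 0.902344.

E[X] = C(11,5)·2^(1−C(5,2)) = 231/256 ≈ 0.902344.


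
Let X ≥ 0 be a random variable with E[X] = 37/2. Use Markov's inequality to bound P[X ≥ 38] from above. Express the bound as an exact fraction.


μ = E[X] = 37/2, a = 38.
Markov: P[X ≥ 38] ≤ μ/a = (37/2)/38 = 37/76.
Numerically: ≈ 0.487.
(Since a = 38 > μ = 18.500, the bound 37/76 is < 1 and informative.)

P[X ≥ 38] ≤ 37/76 ≈ 0.487.


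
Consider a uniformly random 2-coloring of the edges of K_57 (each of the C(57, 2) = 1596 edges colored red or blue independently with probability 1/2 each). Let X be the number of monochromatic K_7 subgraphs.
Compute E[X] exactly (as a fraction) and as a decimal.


Let X = Σ_S X_S over the C(57, 7) = 264385836 subsets S of size 7, where X_S = 1 if the K_7 on S is monochromatic.
For a fixed S, the K_7 on S has C(7, 2) = 21 edges. P[all 21 edges red] = (1/2)^21, and likewise for blue, so P[monochromatic] = 2·(1/2)^21 = 2^{1 − 21} = 1/1048576.
By linearity of expectation: E[X] = C(57, 7) · 2^{1 − 21} = 264385836 · 1/1048576 = 66096459/262144.
Numerically: E[X] ≈ 252.137981.

E[X] = C(57,7)·2^(1−C(7,2)) = 66096459/262144 ≈ 252.137981.


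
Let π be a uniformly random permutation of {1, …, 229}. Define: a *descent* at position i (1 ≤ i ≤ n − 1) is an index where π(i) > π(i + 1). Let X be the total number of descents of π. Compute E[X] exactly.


Write X = Σ X_I over i = 1, …, 228, with X_I the indicator of one descent.
There are 228 indicators.
For each fixed i, the pair (π(i), π(i+1)) is a uniformly random ordered pair of distinct values from {1, …, 229}; by symmetry P[π(i) > π(i+1)] = 1/2.
By linearity: E[X] = 228 · (1/2) = (229 − 1) · (1/2) = 114 ≈ 114.00000.

E[X] = 114 = 114.00000.


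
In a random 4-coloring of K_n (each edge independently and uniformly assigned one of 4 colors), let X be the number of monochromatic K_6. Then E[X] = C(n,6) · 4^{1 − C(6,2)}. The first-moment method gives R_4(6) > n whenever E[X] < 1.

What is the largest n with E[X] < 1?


We need C(n, 6) · 4^{1 − 15} < 1, i.e. C(n, 6) < 4^{15 − 1} = 268435456.
Check values of n near the boundary:
  n = 75: C(75, 6) = 201359550; 201359550 < 268435456? YES
  n = 76: C(76, 6) = 218618940; 218618940 < 268435456? YES
  n = 77: C(77, 6) = 237093780; 237093780 < 268435456? YES
  n = 78: C(78, 6) = 256851595; 256851595 < 268435456? YES
  n = 79: C(79, 6) = 277962685; 277962685 < 268435456? NO
  n = 80: C(80, 6) = 300500200; 300500200 < 268435456? NO
  n = 81: C(81, 6) = 324540216; 324540216 < 268435456? NO
The largest n with C(n, 6) < 268435456 is n = 78 (where E[X] = 256851595/268435456 ≈ 0.9568468). Hence R_4(6) > 78, i.e. R_4(6) ≥ 79.

Largest n = 78; hence R_4(6) > 78.


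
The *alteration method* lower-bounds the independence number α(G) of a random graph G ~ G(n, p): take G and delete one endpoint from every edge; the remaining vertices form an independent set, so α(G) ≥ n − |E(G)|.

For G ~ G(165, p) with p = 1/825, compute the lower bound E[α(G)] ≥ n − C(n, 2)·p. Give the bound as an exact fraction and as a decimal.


E[|E(G)|] = C(165, 2)·p = 13530 · (1/825) = 82/5.
E[α(G)] ≥ n − E[|E(G)|] = 165 − 82/5 = 743/5.
Numerically: ≈ 148.600000.
(This is only a lower bound; the true E[α(G)] may be larger.)

E[α(G)] ≥ 743/5 ≈ 148.600000.


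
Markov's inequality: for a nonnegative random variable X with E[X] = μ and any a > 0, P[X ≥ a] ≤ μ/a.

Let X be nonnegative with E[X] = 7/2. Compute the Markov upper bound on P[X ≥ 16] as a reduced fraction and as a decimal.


μ = E[X] = 7/2, a = 16.
Markov: P[X ≥ 16] ≤ μ/a = (7/2)/16 = 7/32.
Numerically: ≈ 0.21875.
(Since a = 16 > μ = 3.50000, the bound 7/32 is < 1 and informative.)

P[X ≥ 16] ≤ 7/32 ≈ 0.21875.


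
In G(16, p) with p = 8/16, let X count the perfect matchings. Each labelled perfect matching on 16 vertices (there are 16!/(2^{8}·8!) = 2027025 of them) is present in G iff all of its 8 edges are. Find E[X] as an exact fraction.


K_16 has 16!/(2^{8}·8!) = 2027025 labelled perfect matchings.
For each such perfect matching H, let X_H = 1 if all 8 edges of H are present in G. Then P[X_H = 1] = p^{8} = (1/2)^{8} = 1/256.
By linearity: E[X] = Σ_H E[X_H] = 2027025 · p^{8} = 2027025 · 1/256 = 2027025/256.
Numerically: E[X] ≈ 7918.1.

E[X] = 2027025 · (1/2)^{8} = 2027025/256 ≈ 7918.1.


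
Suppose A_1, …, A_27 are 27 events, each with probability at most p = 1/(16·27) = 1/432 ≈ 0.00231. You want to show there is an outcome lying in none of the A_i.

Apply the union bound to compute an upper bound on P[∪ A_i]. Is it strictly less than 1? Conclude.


Union bound: P[∪_{i=1}^{27} A_i] ≤ Σ_i P[A_i] ≤ 27·p = 27·(1/432) = 1/16.
Numerically: 1/16 ≈ 0.06250.
Is 1/16 < 1? YES.
Since P[∪ A_i] ≤ 1/16 < 1, the complement has P[∩ A_i^c] ≥ 1 − 1/16 = 15/16 > 0, so some outcome avoids every A_i.

27·p = 1/16 ≈ 0.06250; existence CERTIFIED by the union bound.


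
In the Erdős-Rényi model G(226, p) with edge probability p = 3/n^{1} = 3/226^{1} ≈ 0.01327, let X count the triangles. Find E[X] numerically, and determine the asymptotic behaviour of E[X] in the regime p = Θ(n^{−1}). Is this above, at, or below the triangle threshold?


Number of potential triangles: C(226, 3) = 1898400.
Each occurs with probability p³ ≈ (0.01327)³ ≈ 2.339044e-06.
By linearity: E[X] = C(226, 3)·p³ ≈ 1898400 · 2.339044e-06 ≈ 4.4404.
Here α = 1, so p = 3/n is exactly at the triangle threshold p ~ 1/n. Asymptotically E[X] → c³/6 = 3³/6 = 9/2 ≈ 4.5000, a bounded constant. In this regime the triangle count is asymptotically Poisson(c³/6).

E[X] ≈ 4.4404; in regime p = Θ(1/n^{1}) E[X] stays bounded (at the triangle threshold p ~ 1/n).


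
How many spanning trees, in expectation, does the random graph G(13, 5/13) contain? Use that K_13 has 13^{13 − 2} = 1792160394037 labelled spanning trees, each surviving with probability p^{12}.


K_13 has 13^{13 − 2} = 1792160394037 labelled spanning trees.
For each such spanning tree H, let X_H = 1 if all 12 edges of H are present in G. Then P[X_H = 1] = p^{12} = (5/13)^{12} = 244140625/23298085122481.
By linearity: E[X] = Σ_H E[X_H] = 1792160394037 · p^{12} = 1792160394037 · 244140625/23298085122481 = 244140625/13.
Numerically: E[X] ≈ 1.878e+07.

E[X] = 1792160394037 · (5/13)^{12} = 244140625/13 ≈ 1.878e+07.


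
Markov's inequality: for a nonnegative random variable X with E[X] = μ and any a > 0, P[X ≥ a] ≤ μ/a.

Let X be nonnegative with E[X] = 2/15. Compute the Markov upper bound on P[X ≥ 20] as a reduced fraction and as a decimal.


μ = E[X] = 2/15, a = 20.
Markov: P[X ≥ 20] ≤ μ/a = (2/15)/20 = 1/150.
Numerically: ≈ 0.007.
(Since a = 20 > μ = 0.133, the bound 1/150 is < 1 and informative.)

P[X ≥ 20] ≤ 1/150 ≈ 0.007.


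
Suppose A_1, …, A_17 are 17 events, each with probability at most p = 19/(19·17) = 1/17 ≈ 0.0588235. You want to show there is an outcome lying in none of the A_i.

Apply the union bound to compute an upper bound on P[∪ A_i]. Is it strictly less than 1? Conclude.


Union bound: P[∪_{i=1}^{17} A_i] ≤ Σ_i P[A_i] ≤ 17·p = 17·(1/17) = 1.
Numerically: 1 ≈ 1.0000000.
Is 1 < 1? NO.
Since the bound 1 is ≥ 1, the union bound is uninformative here; it does NOT by itself certify existence.

17·p = 1 ≈ 1.0000000; existence NOT certified by the union bound.


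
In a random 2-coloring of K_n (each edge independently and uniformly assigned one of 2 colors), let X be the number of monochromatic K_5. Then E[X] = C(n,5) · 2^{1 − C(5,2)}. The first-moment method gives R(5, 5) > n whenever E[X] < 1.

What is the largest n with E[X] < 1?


We need C(n, 5) · 2^{1 − 10} < 1, i.e. C(n, 5) < 2^{10 − 1} = 512.
Check values of n near the boundary:
  n = 8: C(8, 5) = 56; 56 < 512? YES
  n = 9: C(9, 5) = 126; 126 < 512? YES
  n = 10: C(10, 5) = 252; 252 < 512? YES
  n = 11: C(11, 5) = 462; 462 < 512? YES
  n = 12: C(12, 5) = 792; 792 < 512? NO
The largest n with C(n, 5) < 512 is n = 11 (where E[X] = 231/256 ≈ 0.902344). Hence R(5, 5) > 11, i.e. R(5, 5) ≥ 12.

Largest n = 11; hence R(5, 5) > 11.


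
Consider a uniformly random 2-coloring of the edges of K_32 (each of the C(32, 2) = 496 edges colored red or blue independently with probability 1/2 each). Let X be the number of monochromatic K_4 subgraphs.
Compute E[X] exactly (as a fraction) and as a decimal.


Let X = Σ_S X_S over the C(32, 4) = 35960 subsets S of size 4, where X_S = 1 if the K_4 on S is monochromatic.
For a fixed S, the K_4 on S has C(4, 2) = 6 edges. P[all 6 edges red] = (1/2)^6, and likewise for blue, so P[monochromatic] = 2·(1/2)^6 = 2^{1 − 6} = 1/32.
By linearity of expectation: E[X] = C(32, 4) · 2^{1 − 6} = 35960 · 1/32 = 4495/4.
Numerically: E[X] ≈ 1123.750000.

E[X] = C(32,4)·2^(1−C(4,2)) = 4495/4 ≈ 1123.750000.


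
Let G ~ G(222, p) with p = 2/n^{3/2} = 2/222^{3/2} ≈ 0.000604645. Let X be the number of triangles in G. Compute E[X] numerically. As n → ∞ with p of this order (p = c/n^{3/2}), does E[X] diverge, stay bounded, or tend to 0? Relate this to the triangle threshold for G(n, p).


Number of potential triangles: C(222, 3) = 1798940.
Each occurs with probability p³ ≈ (0.000604645)³ ≈ 2.21055641e-10.
By linearity: E[X] = C(222, 3)·p³ ≈ 1798940 · 2.21055641e-10 ≈ 0.000398.
Since α = 3/2 > 1, p = c/n^{3/2} = o(1/n) is below the triangle threshold p ~ 1/n. Asymptotically E[X] ~ (c³/6)·n^{3(1−α)} = (2³/6)·n^{-1.5} → 0, so by Markov's inequality G has no triangles w.h.p.

E[X] ≈ 0.000398; in regime p = Θ(1/n^{3/2}) E[X] tends to 0 (below the triangle threshold p ~ 1/n).


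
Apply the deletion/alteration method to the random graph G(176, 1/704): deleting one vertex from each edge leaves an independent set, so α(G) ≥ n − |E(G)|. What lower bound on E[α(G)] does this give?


E[|E(G)|] = C(176, 2)·p = 15400 · (1/704) = 175/8.
E[α(G)] ≥ n − E[|E(G)|] = 176 − 175/8 = 1233/8.
Numerically: ≈ 154.125000.
(This is only a lower bound; the true E[α(G)] may be larger.)

E[α(G)] ≥ 1233/8 ≈ 154.125000.


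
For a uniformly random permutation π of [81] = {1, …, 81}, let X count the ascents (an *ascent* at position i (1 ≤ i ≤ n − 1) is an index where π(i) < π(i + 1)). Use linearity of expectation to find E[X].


Write X = Σ X_I over i = 1, …, 80, with X_I the indicator of one ascent.
There are 80 indicators.
For each fixed i, the pair (π(i), π(i+1)) is a uniformly random ordered pair of distinct values from {1, …, 81}; by symmetry P[π(i) < π(i+1)] = 1/2.
By linearity: E[X] = 80 · (1/2) = (81 − 1) · (1/2) = 40 ≈ 40.00000.

E[X] = 40 = 40.00000.


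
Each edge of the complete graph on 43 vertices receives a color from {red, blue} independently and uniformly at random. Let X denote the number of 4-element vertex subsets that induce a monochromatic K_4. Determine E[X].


Let X = Σ_S X_S over the C(43, 4) = 123410 subsets S of size 4, where X_S = 1 if the K_4 on S is monochromatic.
For a fixed S, the K_4 on S has C(4, 2) = 6 edges. P[all 6 edges red] = (1/2)^6, and likewise for blue, so P[monochromatic] = 2·(1/2)^6 = 2^{1 − 6} = 1/32.
Summing: E[X] = C(43, 4) · 2^{1 − 6} = 123410 · 1/32 = 61705/16.
Numerically: E[X] ≈ 3856.5625.

E[X] = C(43,4)·2^(1−C(4,2)) = 61705/16 ≈ 3856.5625.


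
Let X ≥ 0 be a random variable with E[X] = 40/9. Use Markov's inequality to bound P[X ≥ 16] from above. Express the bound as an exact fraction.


μ = E[X] = 40/9, a = 16.
Markov: P[X ≥ 16] ≤ μ/a = (40/9)/16 = 5/18.
Numerically: ≈ 0.2778.
(Since a = 16 > μ = 4.4444, the bound 5/18 is < 1 and informative.)

P[X ≥ 16] ≤ 5/18 ≈ 0.2778.


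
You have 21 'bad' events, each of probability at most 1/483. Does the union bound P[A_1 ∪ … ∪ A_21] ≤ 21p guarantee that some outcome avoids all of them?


Union bound: P[∪_{i=1}^{21} A_i] ≤ Σ_i P[A_i] ≤ 21·p = 21·(1/483) = 1/23.
Numerically: 1/23 ≈ 0.0435.
Is 1/23 < 1? YES.
Since P[∪ A_i] ≤ 1/23 < 1, the complement has P[∩ A_i^c] ≥ 1 − 1/23 = 22/23 > 0, so some outcome avoids every A_i.

21·p = 1/23 ≈ 0.0435; existence CERTIFIED by the union bound.


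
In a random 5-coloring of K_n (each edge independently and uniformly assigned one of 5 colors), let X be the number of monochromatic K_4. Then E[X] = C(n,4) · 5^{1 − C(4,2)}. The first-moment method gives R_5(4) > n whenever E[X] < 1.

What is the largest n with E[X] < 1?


We need C(n, 4) · 5^{1 − 6} < 1, i.e. C(n, 4) < 5^{6 − 1} = 3125.
Check values of n near the boundary:
  n = 16: C(16, 4) = 1820; 1820 < 3125? YES
  n = 17: C(17, 4) = 2380; 2380 < 3125? YES
  n = 18: C(18, 4) = 3060; 3060 < 3125? YES
  n = 19: C(19, 4) = 3876; 3876 < 3125? NO
  n = 20: C(20, 4) = 4845; 4845 < 3125? NO
  n = 21: C(21, 4) = 5985; 5985 < 3125? NO
The largest n with C(n, 4) < 3125 is n = 18 (where E[X] = 612/625 ≈ 0.979). Hence R_5(4) > 18, i.e. R_5(4) ≥ 19.

Largest n = 18; hence R_5(4) > 18.
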